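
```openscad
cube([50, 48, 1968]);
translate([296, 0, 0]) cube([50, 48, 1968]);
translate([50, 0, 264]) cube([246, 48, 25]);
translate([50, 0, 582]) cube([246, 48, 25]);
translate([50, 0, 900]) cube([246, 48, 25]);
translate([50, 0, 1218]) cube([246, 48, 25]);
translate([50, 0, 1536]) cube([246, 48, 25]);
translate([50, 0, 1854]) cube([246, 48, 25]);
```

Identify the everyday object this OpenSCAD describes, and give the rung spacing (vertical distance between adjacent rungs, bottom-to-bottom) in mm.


A ladder. The rung spacing is 318 mm.

Two tall 50×48 posts with 6 short bars between them — a ladder. Adjacent rungs sit at z = 264 and z = 582, so the spacing is 582 − 264 = 318 mm.


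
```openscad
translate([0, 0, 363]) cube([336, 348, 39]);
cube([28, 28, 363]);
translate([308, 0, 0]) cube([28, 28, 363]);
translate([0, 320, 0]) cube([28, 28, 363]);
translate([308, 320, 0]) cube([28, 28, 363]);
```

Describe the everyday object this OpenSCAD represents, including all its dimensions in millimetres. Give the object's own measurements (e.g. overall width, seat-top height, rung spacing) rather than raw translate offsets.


A simple wooden stool: a rectangular seat 336 mm (x) by 348 mm (y), 39 mm thick, top face at z = 402 mm, on four square legs, each 28×28 mm in cross-section. The legs rest on z = 0, each flush with a corner of the seat.


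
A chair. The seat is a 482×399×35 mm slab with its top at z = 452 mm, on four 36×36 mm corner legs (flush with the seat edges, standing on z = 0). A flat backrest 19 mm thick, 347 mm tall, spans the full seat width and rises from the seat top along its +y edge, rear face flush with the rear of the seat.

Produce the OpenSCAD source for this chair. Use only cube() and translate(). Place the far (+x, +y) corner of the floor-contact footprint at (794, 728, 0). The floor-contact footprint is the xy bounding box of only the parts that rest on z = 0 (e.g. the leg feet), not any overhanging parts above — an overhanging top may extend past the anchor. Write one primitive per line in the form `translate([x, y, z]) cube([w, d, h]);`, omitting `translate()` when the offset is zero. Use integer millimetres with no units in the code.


translate([312, 329, 417]) cube([482, 399, 35]);
translate([312, 329, 0]) cube([36, 36, 417]);
translate([758, 329, 0]) cube([36, 36, 417]);
translate([312, 692, 0]) cube([36, 36, 417]);
translate([758, 692, 0]) cube([36, 36, 417]);
translate([312, 709, 452]) cube([482, 19, 347]);


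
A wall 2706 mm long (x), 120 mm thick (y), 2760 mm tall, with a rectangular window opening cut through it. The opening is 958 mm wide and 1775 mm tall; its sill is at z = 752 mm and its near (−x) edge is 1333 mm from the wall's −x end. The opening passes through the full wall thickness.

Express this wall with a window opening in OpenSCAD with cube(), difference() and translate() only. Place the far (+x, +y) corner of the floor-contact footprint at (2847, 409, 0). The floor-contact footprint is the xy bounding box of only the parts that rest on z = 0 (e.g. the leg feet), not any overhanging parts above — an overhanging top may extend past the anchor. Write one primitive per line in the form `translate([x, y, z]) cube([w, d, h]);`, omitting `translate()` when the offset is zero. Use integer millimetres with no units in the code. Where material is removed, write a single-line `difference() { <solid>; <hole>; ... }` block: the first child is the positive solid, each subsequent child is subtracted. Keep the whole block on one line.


difference() { translate([141, 289, 0]) cube([2706, 120, 2760]); translate([1474, 289, 752]) cube([958, 120, 1775]); }


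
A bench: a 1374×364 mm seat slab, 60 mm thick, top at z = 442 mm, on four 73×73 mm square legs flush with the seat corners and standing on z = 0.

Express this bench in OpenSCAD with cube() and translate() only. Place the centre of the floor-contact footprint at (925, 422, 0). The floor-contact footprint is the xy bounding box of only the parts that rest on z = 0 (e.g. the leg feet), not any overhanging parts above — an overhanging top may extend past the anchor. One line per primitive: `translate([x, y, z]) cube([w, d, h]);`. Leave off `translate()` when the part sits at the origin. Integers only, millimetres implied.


// leg_h = 442 − 60 = 382
translate([238, 240, 382]) cube([1374, 364, 60]);
translate([238, 240, 0]) cube([73, 73, 382]);
translate([238, 531, 0]) cube([73, 73, 382]);
translate([1539, 240, 0]) cube([73, 73, 382]);
translate([1539, 531, 0]) cube([73, 73, 382]);


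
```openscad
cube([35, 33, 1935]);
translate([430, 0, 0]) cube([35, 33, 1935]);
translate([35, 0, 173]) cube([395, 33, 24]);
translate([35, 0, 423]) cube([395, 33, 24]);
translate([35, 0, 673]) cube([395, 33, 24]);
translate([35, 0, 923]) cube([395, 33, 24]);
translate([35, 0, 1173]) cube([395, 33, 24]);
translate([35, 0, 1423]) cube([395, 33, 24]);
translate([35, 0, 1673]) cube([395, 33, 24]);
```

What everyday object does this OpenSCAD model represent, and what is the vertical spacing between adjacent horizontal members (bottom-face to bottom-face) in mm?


A ladder. The rung spacing is 250 mm.

Two tall 35×33 posts with 7 short bars between them — a ladder. Adjacent rungs sit at z = 173 and z = 423, so the spacing is 423 − 173 = 250 mm.


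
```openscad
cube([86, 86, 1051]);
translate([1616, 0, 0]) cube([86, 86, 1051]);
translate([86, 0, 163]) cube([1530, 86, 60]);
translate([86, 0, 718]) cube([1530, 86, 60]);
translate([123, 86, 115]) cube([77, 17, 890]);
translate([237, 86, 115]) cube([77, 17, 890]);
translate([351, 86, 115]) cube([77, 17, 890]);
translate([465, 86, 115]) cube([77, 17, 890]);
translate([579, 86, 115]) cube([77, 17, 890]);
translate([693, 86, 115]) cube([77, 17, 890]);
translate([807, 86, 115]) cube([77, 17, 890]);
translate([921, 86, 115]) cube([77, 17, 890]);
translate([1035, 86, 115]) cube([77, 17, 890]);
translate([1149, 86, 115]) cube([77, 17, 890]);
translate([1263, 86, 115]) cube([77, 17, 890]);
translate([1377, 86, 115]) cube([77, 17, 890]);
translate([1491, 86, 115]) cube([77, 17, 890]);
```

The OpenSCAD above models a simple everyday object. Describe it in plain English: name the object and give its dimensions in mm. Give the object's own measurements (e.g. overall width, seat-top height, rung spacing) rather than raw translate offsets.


A fence section. Two 86×86 mm posts, 1051 mm tall, stand on the floor with a clear span of 1530 mm between their inner faces. Two horizontal rails of 86×60 mm section span the gap between the posts with their undersides at z = 163 mm and z = 718 mm, flush with the posts' −y face. 13 pickets, each 77 mm wide, 17 mm thick and 890 mm tall, are fixed to the +y face of the rails with their bottoms at z = 115 mm, spaced across the span with a 37 mm gap after the −x post and between neighbouring pickets, with 48 mm left before the +x post.


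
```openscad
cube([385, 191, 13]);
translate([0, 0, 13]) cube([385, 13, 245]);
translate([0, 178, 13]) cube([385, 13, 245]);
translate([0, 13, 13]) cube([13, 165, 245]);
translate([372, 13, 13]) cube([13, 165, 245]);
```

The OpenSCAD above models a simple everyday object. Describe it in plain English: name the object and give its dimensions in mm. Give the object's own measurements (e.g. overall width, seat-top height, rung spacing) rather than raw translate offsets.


An open-topped rectangular box: outside dimensions 385×191×258 mm, with a uniform wall and base thickness of 13 mm. The base is a full 385×191 slab on the floor; four walls sit on top of the base. The front and back walls (the −y and +y sides) span the full width; the two side walls fit between them.


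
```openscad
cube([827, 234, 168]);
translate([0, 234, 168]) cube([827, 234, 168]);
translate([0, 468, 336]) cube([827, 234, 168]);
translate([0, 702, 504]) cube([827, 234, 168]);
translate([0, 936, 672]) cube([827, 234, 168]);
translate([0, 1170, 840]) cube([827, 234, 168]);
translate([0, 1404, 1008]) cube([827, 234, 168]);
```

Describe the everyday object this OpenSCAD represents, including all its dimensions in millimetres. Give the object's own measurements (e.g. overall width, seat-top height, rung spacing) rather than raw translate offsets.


A straight staircase of 7 solid steps. Each step is 827 mm wide (x), 234 mm deep (y, the going) and 168 mm tall (the rise). The first step rests on the floor; each subsequent step sits one going further in +y and one rise higher in +z, directly behind and above the previous step with no overlap.


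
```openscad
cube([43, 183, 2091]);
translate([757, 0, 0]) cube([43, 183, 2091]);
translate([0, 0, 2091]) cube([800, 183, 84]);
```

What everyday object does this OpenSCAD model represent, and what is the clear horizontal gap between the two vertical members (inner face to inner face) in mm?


A door frame. The clear opening width is 714 mm.

Two 2091 mm tall posts with a header on top — a door frame. The left jamb is 43 mm wide at x = 0; the right jamb starts at x = 757. The clear opening is 757 − 43 = 714 mm.


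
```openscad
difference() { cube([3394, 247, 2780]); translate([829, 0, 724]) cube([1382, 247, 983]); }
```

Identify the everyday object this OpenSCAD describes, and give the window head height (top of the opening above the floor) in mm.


A wall with a window opening. The window head height is 1707 mm.

A wall with a rectangular opening subtracted — a window. Sill at z = 724, opening 983 mm tall, so the head is at 724 + 983 = 1707 mm.


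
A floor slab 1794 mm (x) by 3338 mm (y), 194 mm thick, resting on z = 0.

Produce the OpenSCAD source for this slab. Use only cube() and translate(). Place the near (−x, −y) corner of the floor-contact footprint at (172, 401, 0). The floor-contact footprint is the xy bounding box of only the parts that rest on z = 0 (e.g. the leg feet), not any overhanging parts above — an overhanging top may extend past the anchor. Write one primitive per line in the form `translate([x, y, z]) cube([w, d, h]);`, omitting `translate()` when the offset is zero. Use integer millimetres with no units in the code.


translate([172, 401, 0]) cube([1794, 3338, 194]);


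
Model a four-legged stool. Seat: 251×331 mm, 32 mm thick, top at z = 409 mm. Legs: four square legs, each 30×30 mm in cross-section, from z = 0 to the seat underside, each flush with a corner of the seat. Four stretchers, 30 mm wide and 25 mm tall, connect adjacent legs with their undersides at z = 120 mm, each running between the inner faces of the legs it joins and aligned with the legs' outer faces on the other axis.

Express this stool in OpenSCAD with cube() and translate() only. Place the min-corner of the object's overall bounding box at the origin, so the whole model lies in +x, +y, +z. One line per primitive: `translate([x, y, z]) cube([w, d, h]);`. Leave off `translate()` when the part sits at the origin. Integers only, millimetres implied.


translate([0, 0, 377]) cube([251, 331, 32]);
cube([30, 30, 377]);
translate([221, 0, 0]) cube([30, 30, 377]);
translate([0, 301, 0]) cube([30, 30, 377]);
translate([221, 301, 0]) cube([30, 30, 377]);
translate([30, 0, 120]) cube([191, 30, 25]);
translate([30, 301, 120]) cube([191, 30, 25]);
translate([0, 30, 120]) cube([30, 271, 25]);
translate([221, 30, 120]) cube([30, 271, 25]);


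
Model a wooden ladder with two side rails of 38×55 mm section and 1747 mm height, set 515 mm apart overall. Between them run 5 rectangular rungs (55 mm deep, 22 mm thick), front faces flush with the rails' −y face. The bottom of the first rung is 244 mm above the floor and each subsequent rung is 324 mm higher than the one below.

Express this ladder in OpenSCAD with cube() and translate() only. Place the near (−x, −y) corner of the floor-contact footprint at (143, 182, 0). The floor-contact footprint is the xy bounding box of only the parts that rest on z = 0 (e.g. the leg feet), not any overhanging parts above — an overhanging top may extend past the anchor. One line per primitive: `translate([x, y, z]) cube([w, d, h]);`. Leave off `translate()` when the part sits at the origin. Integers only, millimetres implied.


translate([143, 182, 0]) cube([38, 55, 1747]);
translate([620, 182, 0]) cube([38, 55, 1747]);
translate([181, 182, 244]) cube([439, 55, 22]);
translate([181, 182, 568]) cube([439, 55, 22]);
translate([181, 182, 892]) cube([439, 55, 22]);
translate([181, 182, 1216]) cube([439, 55, 22]);
translate([181, 182, 1540]) cube([439, 55, 22]);


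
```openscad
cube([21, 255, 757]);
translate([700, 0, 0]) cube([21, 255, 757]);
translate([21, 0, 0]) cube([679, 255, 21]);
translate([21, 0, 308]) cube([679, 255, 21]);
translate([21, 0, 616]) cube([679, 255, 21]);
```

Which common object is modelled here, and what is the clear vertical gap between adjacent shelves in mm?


A bookshelf. The clear shelf gap is 287 mm.

Two tall side panels with 3 horizontal boards between them — a bookshelf. The first two shelf undersides are at z = 0 and z = 308; with shelf thickness 21, the clear gap is 308 − 0 − 21 = 287 mm.


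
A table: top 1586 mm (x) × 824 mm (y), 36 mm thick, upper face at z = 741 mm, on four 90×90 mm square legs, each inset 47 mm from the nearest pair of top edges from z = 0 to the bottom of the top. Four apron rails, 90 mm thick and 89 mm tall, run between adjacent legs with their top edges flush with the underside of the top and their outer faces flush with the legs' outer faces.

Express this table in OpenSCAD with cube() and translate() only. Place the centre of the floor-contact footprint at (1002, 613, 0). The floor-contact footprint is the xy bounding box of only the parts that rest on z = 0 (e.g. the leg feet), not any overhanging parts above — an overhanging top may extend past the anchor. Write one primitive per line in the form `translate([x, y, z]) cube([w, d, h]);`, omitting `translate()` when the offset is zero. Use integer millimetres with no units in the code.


translate([209, 201, 705]) cube([1586, 824, 36]);
translate([256, 248, 0]) cube([90, 90, 705]);
translate([1658, 248, 0]) cube([90, 90, 705]);
translate([256, 888, 0]) cube([90, 90, 705]);
translate([1658, 888, 0]) cube([90, 90, 705]);
translate([346, 248, 616]) cube([1312, 90, 89]);
translate([346, 888, 616]) cube([1312, 90, 89]);
translate([256, 338, 616]) cube([90, 550, 89]);
translate([1658, 338, 616]) cube([90, 550, 89]);


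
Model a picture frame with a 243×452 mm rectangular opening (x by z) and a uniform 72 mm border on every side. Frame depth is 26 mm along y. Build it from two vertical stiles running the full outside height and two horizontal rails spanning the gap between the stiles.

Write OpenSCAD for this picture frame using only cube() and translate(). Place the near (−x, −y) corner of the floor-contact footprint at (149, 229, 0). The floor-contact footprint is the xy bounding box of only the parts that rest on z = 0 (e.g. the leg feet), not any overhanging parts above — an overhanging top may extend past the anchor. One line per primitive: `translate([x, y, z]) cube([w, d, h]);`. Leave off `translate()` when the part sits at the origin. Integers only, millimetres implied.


translate([149, 229, 0]) cube([72, 26, 596]);
translate([464, 229, 0]) cube([72, 26, 596]);
translate([221, 229, 0]) cube([243, 26, 72]);
translate([221, 229, 524]) cube([243, 26, 72]);


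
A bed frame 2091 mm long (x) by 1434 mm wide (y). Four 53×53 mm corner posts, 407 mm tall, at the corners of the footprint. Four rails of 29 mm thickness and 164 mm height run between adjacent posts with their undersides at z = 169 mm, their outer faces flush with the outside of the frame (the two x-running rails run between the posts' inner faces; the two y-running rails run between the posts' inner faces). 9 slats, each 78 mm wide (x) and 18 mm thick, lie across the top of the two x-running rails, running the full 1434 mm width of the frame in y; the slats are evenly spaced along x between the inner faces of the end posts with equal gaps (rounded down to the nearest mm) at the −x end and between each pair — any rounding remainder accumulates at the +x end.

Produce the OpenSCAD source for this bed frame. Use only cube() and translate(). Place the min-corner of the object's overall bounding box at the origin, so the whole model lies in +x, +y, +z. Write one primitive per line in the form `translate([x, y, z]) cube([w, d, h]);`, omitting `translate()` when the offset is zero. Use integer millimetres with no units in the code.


// slat z = rail_z + rail_h = 169 + 164 = 333
// slat gap = ⌊(1985 − 9·78) / 10⌋ = 128
cube([53, 53, 407]);
translate([0, 1381, 0]) cube([53, 53, 407]);
translate([2038, 0, 0]) cube([53, 53, 407]);
translate([2038, 1381, 0]) cube([53, 53, 407]);
translate([53, 0, 169]) cube([1985, 29, 164]);
translate([53, 1405, 169]) cube([1985, 29, 164]);
translate([0, 53, 169]) cube([29, 1328, 164]);
translate([2062, 53, 169]) cube([29, 1328, 164]);
translate([181, 0, 333]) cube([78, 1434, 18]);
translate([387, 0, 333]) cube([78, 1434, 18]);
translate([593, 0, 333]) cube([78, 1434, 18]);
translate([799, 0, 333]) cube([78, 1434, 18]);
translate([1005, 0, 333]) cube([78, 1434, 18]);
translate([1211, 0, 333]) cube([78, 1434, 18]);
translate([1417, 0, 333]) cube([78, 1434, 18]);
translate([1623, 0, 333]) cube([78, 1434, 18]);
translate([1829, 0, 333]) cube([78, 1434, 18]);


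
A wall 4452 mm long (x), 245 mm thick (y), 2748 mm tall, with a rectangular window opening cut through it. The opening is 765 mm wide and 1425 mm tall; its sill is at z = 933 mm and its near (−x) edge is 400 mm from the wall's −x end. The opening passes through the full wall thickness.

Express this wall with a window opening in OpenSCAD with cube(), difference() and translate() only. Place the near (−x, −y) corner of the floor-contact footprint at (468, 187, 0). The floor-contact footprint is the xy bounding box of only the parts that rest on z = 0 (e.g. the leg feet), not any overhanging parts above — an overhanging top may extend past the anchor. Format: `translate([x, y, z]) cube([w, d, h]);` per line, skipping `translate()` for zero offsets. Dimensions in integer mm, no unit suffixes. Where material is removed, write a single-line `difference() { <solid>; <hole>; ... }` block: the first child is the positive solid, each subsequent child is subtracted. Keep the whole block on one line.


difference() { translate([468, 187, 0]) cube([4452, 245, 2748]); translate([868, 187, 933]) cube([765, 245, 1425]); }


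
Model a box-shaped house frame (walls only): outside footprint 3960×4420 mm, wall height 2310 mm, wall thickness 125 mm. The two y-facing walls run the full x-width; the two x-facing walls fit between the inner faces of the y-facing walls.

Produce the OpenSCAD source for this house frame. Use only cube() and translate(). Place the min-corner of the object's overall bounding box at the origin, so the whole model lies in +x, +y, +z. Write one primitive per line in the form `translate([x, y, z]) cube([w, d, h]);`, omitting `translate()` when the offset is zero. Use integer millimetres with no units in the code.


cube([3960, 125, 2310]);
translate([0, 4295, 0]) cube([3960, 125, 2310]);
translate([0, 125, 0]) cube([125, 4170, 2310]);
translate([3835, 125, 0]) cube([125, 4170, 2310]);


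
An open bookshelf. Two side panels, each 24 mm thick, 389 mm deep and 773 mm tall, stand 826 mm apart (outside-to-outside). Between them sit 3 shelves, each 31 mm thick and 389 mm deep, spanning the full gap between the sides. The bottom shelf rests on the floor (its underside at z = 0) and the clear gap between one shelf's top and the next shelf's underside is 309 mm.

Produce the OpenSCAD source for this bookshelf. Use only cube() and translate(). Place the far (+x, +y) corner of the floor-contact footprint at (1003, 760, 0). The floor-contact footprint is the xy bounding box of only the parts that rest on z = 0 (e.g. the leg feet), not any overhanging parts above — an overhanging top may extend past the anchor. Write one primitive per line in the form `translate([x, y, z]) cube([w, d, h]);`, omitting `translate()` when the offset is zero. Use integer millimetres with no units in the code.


translate([177, 371, 0]) cube([24, 389, 773]);
translate([979, 371, 0]) cube([24, 389, 773]);
translate([201, 371, 0]) cube([778, 389, 31]);
translate([201, 371, 340]) cube([778, 389, 31]);
translate([201, 371, 680]) cube([778, 389, 31]);


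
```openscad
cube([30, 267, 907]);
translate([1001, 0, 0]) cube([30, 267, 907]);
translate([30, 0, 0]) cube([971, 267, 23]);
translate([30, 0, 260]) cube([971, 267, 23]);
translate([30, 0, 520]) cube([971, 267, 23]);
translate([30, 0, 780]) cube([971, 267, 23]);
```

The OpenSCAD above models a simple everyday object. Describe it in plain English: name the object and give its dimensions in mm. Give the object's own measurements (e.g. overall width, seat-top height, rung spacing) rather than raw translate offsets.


An open bookshelf. Two side panels, each 30 mm thick, 267 mm deep and 907 mm tall, stand 1031 mm apart (outside-to-outside). Between them sit 4 shelves, each 23 mm thick and 267 mm deep, spanning the full gap between the sides. The bottom shelf rests on the floor (its underside at z = 0) and the clear gap between one shelf's top and the next shelf's underside is 237 mm.


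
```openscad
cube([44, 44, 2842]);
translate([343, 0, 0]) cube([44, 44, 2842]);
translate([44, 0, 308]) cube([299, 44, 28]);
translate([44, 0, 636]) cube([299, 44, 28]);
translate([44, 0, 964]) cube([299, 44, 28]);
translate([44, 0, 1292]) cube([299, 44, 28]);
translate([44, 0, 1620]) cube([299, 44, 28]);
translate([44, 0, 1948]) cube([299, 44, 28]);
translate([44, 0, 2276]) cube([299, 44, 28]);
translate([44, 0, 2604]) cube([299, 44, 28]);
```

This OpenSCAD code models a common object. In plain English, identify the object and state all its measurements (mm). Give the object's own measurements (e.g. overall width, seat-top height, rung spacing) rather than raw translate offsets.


A straight ladder. Two 44×44 mm vertical rails, 2842 mm tall, stand 387 mm apart (outside-to-outside) with their front faces coplanar on the −y side. 8 rungs, each 44 mm deep and 28 mm tall, span between the inner faces of the rails, front faces flush with the rails. The lowest rung's underside is at z = 308 mm and rungs are spaced 328 mm apart (underside to underside).


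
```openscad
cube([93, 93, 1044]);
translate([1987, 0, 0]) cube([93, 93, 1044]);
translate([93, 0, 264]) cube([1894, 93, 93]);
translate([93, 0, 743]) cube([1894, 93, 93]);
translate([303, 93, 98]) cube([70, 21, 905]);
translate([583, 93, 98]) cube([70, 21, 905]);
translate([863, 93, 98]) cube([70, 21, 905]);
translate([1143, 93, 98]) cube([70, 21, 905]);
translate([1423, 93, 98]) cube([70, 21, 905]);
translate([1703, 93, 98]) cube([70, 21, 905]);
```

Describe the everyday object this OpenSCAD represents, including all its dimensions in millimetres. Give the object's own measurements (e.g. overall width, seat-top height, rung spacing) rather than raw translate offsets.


A fence section. Two 93×93 mm posts, 1044 mm tall, stand on the floor with a clear span of 1894 mm between their inner faces. Two horizontal rails of 93×93 mm section span the gap between the posts with their undersides at z = 264 mm and z = 743 mm, flush with the posts' −y face. 6 pickets, each 70 mm wide, 21 mm thick and 905 mm tall, are fixed to the +y face of the rails with their bottoms at z = 98 mm, spaced across the span with a 210 mm gap after the −x post and between neighbouring pickets, with 214 mm left before the +x post.


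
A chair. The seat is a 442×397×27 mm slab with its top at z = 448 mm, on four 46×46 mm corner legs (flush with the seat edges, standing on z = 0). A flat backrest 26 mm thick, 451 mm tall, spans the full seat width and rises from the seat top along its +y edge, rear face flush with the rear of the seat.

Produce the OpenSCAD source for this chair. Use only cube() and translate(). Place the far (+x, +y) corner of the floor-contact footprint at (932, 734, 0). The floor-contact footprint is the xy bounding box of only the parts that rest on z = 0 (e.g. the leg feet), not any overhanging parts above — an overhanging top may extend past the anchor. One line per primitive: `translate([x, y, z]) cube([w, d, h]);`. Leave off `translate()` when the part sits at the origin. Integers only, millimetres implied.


translate([490, 337, 421]) cube([442, 397, 27]);
translate([490, 337, 0]) cube([46, 46, 421]);
translate([886, 337, 0]) cube([46, 46, 421]);
translate([490, 688, 0]) cube([46, 46, 421]);
translate([886, 688, 0]) cube([46, 46, 421]);
translate([490, 708, 448]) cube([442, 26, 451]);


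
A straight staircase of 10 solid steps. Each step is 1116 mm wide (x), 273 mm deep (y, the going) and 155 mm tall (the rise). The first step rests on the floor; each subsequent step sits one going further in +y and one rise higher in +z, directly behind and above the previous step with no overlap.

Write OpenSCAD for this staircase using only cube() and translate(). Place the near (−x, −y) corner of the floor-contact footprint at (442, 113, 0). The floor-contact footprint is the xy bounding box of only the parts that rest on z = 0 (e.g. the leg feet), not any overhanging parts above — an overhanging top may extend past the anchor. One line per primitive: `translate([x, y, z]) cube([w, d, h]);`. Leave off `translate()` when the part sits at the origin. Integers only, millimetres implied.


translate([442, 113, 0]) cube([1116, 273, 155]);
translate([442, 386, 155]) cube([1116, 273, 155]);
translate([442, 659, 310]) cube([1116, 273, 155]);
translate([442, 932, 465]) cube([1116, 273, 155]);
translate([442, 1205, 620]) cube([1116, 273, 155]);
translate([442, 1478, 775]) cube([1116, 273, 155]);
translate([442, 1751, 930]) cube([1116, 273, 155]);
translate([442, 2024, 1085]) cube([1116, 273, 155]);
translate([442, 2297, 1240]) cube([1116, 273, 155]);
translate([442, 2570, 1395]) cube([1116, 273, 155]);


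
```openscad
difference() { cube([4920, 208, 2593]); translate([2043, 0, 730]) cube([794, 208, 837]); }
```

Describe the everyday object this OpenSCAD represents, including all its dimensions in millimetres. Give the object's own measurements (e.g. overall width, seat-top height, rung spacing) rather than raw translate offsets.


A wall 4920 mm long (x), 208 mm thick (y), 2593 mm tall, with a rectangular window opening cut through it. The opening is 794 mm wide and 837 mm tall; its sill is at z = 730 mm and its near (−x) edge is 2043 mm from the wall's −x end. The opening passes through the full wall thickness.


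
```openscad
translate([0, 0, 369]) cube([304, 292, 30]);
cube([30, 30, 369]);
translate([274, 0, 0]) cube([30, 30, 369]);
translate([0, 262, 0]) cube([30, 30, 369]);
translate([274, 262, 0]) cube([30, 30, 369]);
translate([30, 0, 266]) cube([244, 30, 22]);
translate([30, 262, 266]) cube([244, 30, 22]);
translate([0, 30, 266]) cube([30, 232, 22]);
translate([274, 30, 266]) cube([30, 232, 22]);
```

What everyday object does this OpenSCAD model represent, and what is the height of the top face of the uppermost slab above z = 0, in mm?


A stool. The seat height is 399 mm.

A 304×292×30 slab at z = 369 on four corner posts — a stool. The seat top is 369 + 30 = 399 mm.


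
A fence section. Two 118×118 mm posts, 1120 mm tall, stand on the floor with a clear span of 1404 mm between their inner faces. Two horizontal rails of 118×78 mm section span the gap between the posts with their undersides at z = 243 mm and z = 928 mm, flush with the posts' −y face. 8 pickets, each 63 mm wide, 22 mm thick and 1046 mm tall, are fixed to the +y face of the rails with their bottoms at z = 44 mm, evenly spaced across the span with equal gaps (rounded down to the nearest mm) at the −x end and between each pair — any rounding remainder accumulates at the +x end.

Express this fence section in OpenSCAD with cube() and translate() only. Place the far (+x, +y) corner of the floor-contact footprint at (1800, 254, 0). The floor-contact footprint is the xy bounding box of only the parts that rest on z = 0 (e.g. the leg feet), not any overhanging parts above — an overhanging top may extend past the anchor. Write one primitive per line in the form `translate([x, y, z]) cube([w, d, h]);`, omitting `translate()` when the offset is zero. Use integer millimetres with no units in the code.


translate([160, 136, 0]) cube([118, 118, 1120]);
translate([1682, 136, 0]) cube([118, 118, 1120]);
translate([278, 136, 243]) cube([1404, 118, 78]);
translate([278, 136, 928]) cube([1404, 118, 78]);
translate([378, 254, 44]) cube([63, 22, 1046]);
translate([541, 254, 44]) cube([63, 22, 1046]);
translate([704, 254, 44]) cube([63, 22, 1046]);
translate([867, 254, 44]) cube([63, 22, 1046]);
translate([1030, 254, 44]) cube([63, 22, 1046]);
translate([1193, 254, 44]) cube([63, 22, 1046]);
translate([1356, 254, 44]) cube([63, 22, 1046]);
translate([1519, 254, 44]) cube([63, 22, 1046]);


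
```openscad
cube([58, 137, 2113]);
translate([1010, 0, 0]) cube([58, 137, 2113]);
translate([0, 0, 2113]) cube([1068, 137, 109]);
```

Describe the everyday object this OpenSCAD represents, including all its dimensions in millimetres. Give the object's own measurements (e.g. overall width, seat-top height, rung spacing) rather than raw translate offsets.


A door frame. The clear opening is 952 mm wide and 2113 mm high. Two 58 mm wide jambs, 137 mm deep, stand either side of the opening from the floor to the top of the opening. A 109 mm thick head sits across the top of both jambs, spanning the full outside width of the frame.


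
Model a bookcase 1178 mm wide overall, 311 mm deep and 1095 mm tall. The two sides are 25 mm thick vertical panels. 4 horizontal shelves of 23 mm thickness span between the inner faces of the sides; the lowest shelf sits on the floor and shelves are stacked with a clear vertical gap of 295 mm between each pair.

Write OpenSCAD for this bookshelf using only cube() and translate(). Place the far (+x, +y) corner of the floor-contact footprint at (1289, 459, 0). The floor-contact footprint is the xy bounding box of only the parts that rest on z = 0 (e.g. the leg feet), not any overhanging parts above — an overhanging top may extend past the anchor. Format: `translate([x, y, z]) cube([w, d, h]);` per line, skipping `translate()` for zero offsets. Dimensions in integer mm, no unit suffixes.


translate([111, 148, 0]) cube([25, 311, 1095]);
translate([1264, 148, 0]) cube([25, 311, 1095]);
translate([136, 148, 0]) cube([1128, 311, 23]);
translate([136, 148, 318]) cube([1128, 311, 23]);
translate([136, 148, 636]) cube([1128, 311, 23]);
translate([136, 148, 954]) cube([1128, 311, 23]);


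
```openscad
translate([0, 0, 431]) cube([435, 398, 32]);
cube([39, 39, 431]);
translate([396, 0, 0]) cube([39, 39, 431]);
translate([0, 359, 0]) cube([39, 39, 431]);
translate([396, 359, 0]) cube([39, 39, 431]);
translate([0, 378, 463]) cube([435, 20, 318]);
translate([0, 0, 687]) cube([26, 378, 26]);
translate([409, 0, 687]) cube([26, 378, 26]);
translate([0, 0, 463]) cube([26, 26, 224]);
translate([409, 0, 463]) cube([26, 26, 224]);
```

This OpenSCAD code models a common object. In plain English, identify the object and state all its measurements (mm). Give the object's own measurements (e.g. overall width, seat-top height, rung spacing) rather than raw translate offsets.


A chair. The seat is a 435×398×32 mm slab with its top at z = 463 mm, on four 39×39 mm corner legs (flush with the seat edges, standing on z = 0). A flat backrest 20 mm thick, 318 mm tall, spans the full seat width and rises from the seat top along its +y edge, rear face flush with the rear of the seat. Two armrests of 26×26 mm section run along each side from the seat's front edge to the front of the backrest, top faces 250 mm above the seat top and outer faces flush with the seat's x-edges; a 26×26 mm post under the front of each armrest stands on the seat at the front corner.


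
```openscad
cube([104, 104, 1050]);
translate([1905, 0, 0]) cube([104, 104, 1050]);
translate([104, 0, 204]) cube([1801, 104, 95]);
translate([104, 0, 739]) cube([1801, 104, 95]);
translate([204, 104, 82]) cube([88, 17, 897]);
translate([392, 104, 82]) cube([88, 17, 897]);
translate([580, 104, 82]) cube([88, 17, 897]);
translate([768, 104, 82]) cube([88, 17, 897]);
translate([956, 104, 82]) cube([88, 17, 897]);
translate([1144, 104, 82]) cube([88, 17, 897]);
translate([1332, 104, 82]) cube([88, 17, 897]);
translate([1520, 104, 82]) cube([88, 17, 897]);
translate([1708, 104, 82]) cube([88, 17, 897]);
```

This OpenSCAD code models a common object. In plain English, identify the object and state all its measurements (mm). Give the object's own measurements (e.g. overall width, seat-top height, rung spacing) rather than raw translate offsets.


A fence section. Two 104×104 mm posts, 1050 mm tall, stand on the floor with a clear span of 1801 mm between their inner faces. Two horizontal rails of 104×95 mm section span the gap between the posts with their undersides at z = 204 mm and z = 739 mm, flush with the posts' −y face. 9 pickets, each 88 mm wide, 17 mm thick and 897 mm tall, are fixed to the +y face of the rails with their bottoms at z = 82 mm, spaced across the span with a 100 mm gap after the −x post and between neighbouring pickets, with 109 mm left before the +x post.


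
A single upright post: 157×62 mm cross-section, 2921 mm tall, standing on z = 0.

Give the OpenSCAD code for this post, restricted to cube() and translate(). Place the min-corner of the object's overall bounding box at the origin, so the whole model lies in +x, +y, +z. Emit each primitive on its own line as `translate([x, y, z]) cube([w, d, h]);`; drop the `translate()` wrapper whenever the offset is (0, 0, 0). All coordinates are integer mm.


cube([157, 62, 2921]);


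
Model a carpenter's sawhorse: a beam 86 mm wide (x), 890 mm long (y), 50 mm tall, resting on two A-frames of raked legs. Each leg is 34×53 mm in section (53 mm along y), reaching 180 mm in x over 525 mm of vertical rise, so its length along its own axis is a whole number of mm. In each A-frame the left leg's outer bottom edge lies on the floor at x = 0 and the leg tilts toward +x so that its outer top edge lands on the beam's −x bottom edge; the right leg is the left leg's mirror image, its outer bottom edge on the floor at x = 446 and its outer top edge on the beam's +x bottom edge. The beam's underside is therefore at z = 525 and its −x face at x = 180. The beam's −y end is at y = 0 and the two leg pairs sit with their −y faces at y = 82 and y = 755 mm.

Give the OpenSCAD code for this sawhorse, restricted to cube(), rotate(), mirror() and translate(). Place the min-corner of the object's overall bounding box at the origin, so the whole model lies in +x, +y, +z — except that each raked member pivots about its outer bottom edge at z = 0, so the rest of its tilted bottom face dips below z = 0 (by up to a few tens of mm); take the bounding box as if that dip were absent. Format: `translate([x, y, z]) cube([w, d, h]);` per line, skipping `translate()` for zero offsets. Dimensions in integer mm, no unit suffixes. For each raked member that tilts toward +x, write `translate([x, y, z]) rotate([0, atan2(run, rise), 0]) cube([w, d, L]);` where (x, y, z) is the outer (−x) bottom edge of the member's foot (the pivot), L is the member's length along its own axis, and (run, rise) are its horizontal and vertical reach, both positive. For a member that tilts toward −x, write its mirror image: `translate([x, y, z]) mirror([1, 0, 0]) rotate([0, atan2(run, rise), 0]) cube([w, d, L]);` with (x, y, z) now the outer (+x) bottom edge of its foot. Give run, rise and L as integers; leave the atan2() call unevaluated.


// leg length = √(180² + 525²) = 555
// right-leg outer foot x = 2·180 + 86 = 446
// beam min-corner = (180, 0, 525)
translate([180, 0, 525]) cube([86, 890, 50]);
translate([0, 82, 0]) rotate([0, atan2(180, 525), 0]) cube([34, 53, 555]);
translate([446, 82, 0]) mirror([1, 0, 0]) rotate([0, atan2(180, 525), 0]) cube([34, 53, 555]);
translate([0, 755, 0]) rotate([0, atan2(180, 525), 0]) cube([34, 53, 555]);
translate([446, 755, 0]) mirror([1, 0, 0]) rotate([0, atan2(180, 525), 0]) cube([34, 53, 555]);


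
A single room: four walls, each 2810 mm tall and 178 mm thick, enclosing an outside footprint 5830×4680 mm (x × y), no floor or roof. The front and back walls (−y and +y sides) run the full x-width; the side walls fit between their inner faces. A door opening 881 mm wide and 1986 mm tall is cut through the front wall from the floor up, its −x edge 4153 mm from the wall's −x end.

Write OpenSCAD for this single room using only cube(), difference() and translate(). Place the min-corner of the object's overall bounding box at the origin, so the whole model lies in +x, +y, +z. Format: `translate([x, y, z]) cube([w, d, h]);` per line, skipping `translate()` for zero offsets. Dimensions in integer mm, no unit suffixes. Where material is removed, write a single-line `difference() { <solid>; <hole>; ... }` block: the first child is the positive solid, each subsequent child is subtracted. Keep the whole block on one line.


difference() { cube([5830, 178, 2810]); translate([4153, 0, 0]) cube([881, 178, 1986]); }
translate([0, 4502, 0]) cube([5830, 178, 2810]);
translate([0, 178, 0]) cube([178, 4324, 2810]);
translate([5652, 178, 0]) cube([178, 4324, 2810]);


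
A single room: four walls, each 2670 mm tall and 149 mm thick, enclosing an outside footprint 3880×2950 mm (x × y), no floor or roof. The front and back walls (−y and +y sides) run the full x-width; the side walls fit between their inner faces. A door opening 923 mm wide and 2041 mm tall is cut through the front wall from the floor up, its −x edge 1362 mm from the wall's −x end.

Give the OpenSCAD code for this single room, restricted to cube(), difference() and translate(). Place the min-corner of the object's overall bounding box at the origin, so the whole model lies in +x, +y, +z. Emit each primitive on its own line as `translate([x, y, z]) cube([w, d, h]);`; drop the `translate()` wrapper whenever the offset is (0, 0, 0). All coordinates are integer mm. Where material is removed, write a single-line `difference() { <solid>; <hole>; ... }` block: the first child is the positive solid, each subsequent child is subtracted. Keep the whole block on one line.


difference() { cube([3880, 149, 2670]); translate([1362, 0, 0]) cube([923, 149, 2041]); }
translate([0, 2801, 0]) cube([3880, 149, 2670]);
translate([0, 149, 0]) cube([149, 2652, 2670]);
translate([3731, 149, 0]) cube([149, 2652, 2670]);


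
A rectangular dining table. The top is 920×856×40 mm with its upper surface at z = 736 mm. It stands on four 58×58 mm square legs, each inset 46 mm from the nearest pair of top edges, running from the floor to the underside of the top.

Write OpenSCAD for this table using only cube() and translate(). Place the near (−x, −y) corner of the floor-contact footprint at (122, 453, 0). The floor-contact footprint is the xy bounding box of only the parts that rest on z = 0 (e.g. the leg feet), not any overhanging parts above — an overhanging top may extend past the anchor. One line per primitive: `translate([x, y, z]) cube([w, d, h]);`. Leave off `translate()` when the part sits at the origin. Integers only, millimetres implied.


// leg_h = 736 - 40 = 696
translate([76, 407, 696]) cube([920, 856, 40]);
translate([122, 453, 0]) cube([58, 58, 696]);
translate([892, 453, 0]) cube([58, 58, 696]);
translate([122, 1159, 0]) cube([58, 58, 696]);
translate([892, 1159, 0]) cube([58, 58, 696]);


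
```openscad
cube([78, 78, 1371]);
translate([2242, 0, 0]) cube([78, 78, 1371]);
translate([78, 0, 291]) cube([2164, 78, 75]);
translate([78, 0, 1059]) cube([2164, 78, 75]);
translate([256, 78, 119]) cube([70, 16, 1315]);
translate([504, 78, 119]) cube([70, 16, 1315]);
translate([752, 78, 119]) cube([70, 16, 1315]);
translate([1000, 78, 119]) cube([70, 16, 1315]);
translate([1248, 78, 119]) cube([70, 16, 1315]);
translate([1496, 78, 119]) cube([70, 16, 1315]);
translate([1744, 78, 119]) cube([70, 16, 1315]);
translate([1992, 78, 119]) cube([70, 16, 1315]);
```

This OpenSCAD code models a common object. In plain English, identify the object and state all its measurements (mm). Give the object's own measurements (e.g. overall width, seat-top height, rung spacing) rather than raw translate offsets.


A fence section. Two 78×78 mm posts, 1371 mm tall, stand on the floor with a clear span of 2164 mm between their inner faces. Two horizontal rails of 78×75 mm section span the gap between the posts with their undersides at z = 291 mm and z = 1059 mm, flush with the posts' −y face. 8 pickets, each 70 mm wide, 16 mm thick and 1315 mm tall, are fixed to the +y face of the rails with their bottoms at z = 119 mm, spaced across the span with a 178 mm gap after the −x post and between neighbouring pickets, with 180 mm left before the +x post.
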